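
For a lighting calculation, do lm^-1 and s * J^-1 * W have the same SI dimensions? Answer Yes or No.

Left side:
  lm = cd.
  So lm⁻¹ = cd⁻¹.
Right side:
  J = N·m (work = force × distance),
      = kg·m²·s⁻².
  So J⁻¹ = kg⁻¹·m⁻²·s².
  W = J/s (power = energy per time),
      = kg·m²·s⁻³.
  Combining: s·J⁻¹·W = s · (kg⁻¹·m⁻²·s²) · (kg·m²·s⁻³) = 1.
Left is cd⁻¹; right is 1 — different.

No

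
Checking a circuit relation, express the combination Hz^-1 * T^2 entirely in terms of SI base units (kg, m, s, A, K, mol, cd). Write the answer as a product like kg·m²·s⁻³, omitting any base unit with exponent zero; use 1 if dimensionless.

kg²·s⁻³·A⁻²

Hz = s⁻¹.
So Hz⁻¹ = s.
T = kg·s⁻²·A⁻¹.
So T² = kg²·s⁻⁴·A⁻².
Combining: Hz⁻¹·T² = s · (kg²·s⁻⁴·A⁻²) = kg²·s⁻³·A⁻².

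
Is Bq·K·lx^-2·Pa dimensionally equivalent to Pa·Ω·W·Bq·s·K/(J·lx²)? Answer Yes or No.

No

Left side:
  Bq = s⁻¹.
  lx = m⁻²·cd.
  So lx⁻² = m⁴·cd⁻².
  Pa = kg·m⁻¹·s⁻².
  Combining: Bq·K·lx⁻²·Pa = s⁻¹ · K · (m⁴·cd⁻²) · (kg·m⁻¹·s⁻²) = kg·m³·s⁻³·K·cd⁻².
Right side:
  Pa = N/m² (pressure = force per area),
      = kg·m⁻¹·s⁻².
  J = N·m (work = force × distance),
      = kg·m²·s⁻².
  So J⁻¹ = kg⁻¹·m⁻²·s².
  Ω = V/A (resistance = voltage per current),
      = kg·m²·s⁻³·A⁻².
  lx = lm/m² (illuminance = luminous flux per area),
      = m⁻²·cd.
  So lx⁻² = m⁴·cd⁻².
  W = J/s (power = energy per time),
      = kg·m²·s⁻³.
  Bq = 1/s = s⁻¹ (activity is decays per second).
  Combining: Pa·J⁻¹·Ω·lx⁻²·W·Bq·s·K = (kg·m⁻¹·s⁻²) · (kg⁻¹·m⁻²·s²) · (kg·m²·s⁻³·A⁻²) · (m⁴·cd⁻²) · (kg·m²·s⁻³) · s⁻¹ · s · K = kg²·m⁵·s⁻⁶·A⁻²·K·cd⁻².
Left is kg·m³·s⁻³·K·cd⁻²; right is kg²·m⁵·s⁻⁶·A⁻²·K·cd⁻² — different.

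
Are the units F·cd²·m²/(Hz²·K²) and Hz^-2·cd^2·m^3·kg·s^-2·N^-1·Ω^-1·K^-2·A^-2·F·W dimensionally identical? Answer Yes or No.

Left side:
  F = kg⁻¹·m⁻²·s⁴·A².
  Hz = s⁻¹.
  So Hz⁻² = s².
  Combining: F·Hz⁻²·K⁻²·cd²·m² = (kg⁻¹·m⁻²·s⁴·A²) · s² · K⁻² · cd² · m² = kg⁻¹·s⁶·A²·K⁻²·cd².
Right side:
  Hz = 1/s = s⁻¹ (frequency is cycles per second).
  So Hz⁻² = s².
  N = kg·m/s² = kg·m·s⁻² (force = mass × acceleration).
  So N⁻¹ = kg⁻¹·m⁻¹·s².
  Ω = V/A (resistance = voltage per current),
      = kg·m²·s⁻³·A⁻².
  So Ω⁻¹ = kg⁻¹·m⁻²·s³·A².
  F = C/V (capacitance = charge per voltage),
      = A·s/(kg·m²·s⁻³·A⁻¹) (substituting C and V),
      = kg⁻¹·m⁻²·s⁴·A².
  W = J/s (power = energy per time),
      = kg·m²·s⁻³.
  Combining: Hz⁻²·cd²·m³·kg·s⁻²·N⁻¹·Ω⁻¹·K⁻²·A⁻²·F·W = s² · cd² · m³ · kg · s⁻² · (kg⁻¹·m⁻¹·s²) · (kg⁻¹·m⁻²·s³·A²) · K⁻² · A⁻² · (kg⁻¹·m⁻²·s⁴·A²) · (kg·m²·s⁻³) = kg⁻¹·s⁶·A²·K⁻²·cd².
Both reduce to kg⁻¹·s⁶·A²·K⁻²·cd².

Yes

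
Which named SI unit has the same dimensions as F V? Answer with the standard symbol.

F = kg⁻¹·m⁻²·s⁴·A².
V = kg·m²·s⁻³·A⁻¹.
Combining: F·V = (kg⁻¹·m⁻²·s⁴·A²) · (kg·m²·s⁻³·A⁻¹) = s·A.
s·A is the base-SI form of the coulomb.

C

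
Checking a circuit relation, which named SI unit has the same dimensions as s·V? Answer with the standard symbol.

V = W/A (potential = power per current),
    = kg·m²·s⁻³·A⁻¹.
Combining: s·V = s · (kg·m²·s⁻³·A⁻¹) = kg·m²·s⁻²·A⁻¹.
kg·m²·s⁻²·A⁻¹ is the base-SI form of the weber.

Wb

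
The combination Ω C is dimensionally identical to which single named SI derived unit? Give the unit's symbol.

Ω = V/A (resistance = voltage per current),
    = kg·m²·s⁻³·A⁻².
C = A·s = s·A (charge = current × time).
Combining: Ω·C = (kg·m²·s⁻³·A⁻²) · (s·A) = kg·m²·s⁻²·A⁻¹.
kg·m²·s⁻²·A⁻¹ is the base-SI form of the weber.

Wb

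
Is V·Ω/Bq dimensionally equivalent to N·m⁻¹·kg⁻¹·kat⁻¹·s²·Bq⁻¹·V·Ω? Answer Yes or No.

Left side:
  V = W/A (potential = power per current),
      = kg·m²·s⁻³·A⁻¹.
  Bq = 1/s = s⁻¹ (activity is decays per second).
  So Bq⁻¹ = s.
  Ω = V/A (resistance = voltage per current),
      = kg·m²·s⁻³·A⁻².
  Combining: V·Bq⁻¹·Ω = (kg·m²·s⁻³·A⁻¹) · s · (kg·m²·s⁻³·A⁻²) = kg²·m⁴·s⁻⁵·A⁻³.
Right side:
  N = kg·m/s² = kg·m·s⁻² (force = mass × acceleration).
  kat = mol/s = s⁻¹·mol (catalytic activity).
  So kat⁻¹ = s·mol⁻¹.
  Bq = 1/s = s⁻¹ (activity is decays per second).
  So Bq⁻¹ = s.
  V = W/A (potential = power per current),
      = kg·m²·s⁻³·A⁻¹.
  Ω = V/A (resistance = voltage per current),
      = kg·m²·s⁻³·A⁻².
  Combining: N·m⁻¹·kg⁻¹·kat⁻¹·s²·Bq⁻¹·V·Ω = (kg·m·s⁻²) · m⁻¹ · kg⁻¹ · (s·mol⁻¹) · s² · s · (kg·m²·s⁻³·A⁻¹) · (kg·m²·s⁻³·A⁻²) = kg²·m⁴·s⁻⁴·A⁻³·mol⁻¹.
Left is kg²·m⁴·s⁻⁵·A⁻³; right is kg²·m⁴·s⁻⁴·A⁻³·mol⁻¹ — different.

No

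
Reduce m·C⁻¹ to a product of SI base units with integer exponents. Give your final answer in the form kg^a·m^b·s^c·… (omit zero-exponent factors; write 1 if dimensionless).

m·s⁻¹·A⁻¹

C = A·s = s·A (charge = current × time).
So C⁻¹ = s⁻¹·A⁻¹.
Combining: m·C⁻¹ = m · (s⁻¹·A⁻¹) = m·s⁻¹·A⁻¹.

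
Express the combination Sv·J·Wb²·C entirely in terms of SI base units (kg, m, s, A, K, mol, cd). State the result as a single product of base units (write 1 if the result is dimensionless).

Sv = J/kg (equivalent dose = energy per mass),
    = m²·s⁻².
J = N·m (work = force × distance),
    = kg·m²·s⁻².
Wb = V·s (flux: a volt is a weber per second),
    = kg·m²·s⁻²·A⁻¹.
So Wb² = kg²·m⁴·s⁻⁴·A⁻².
C = A·s = s·A (charge = current × time).
Combining: Sv·J·Wb²·C = (m²·s⁻²) · (kg·m²·s⁻²) · (kg²·m⁴·s⁻⁴·A⁻²) · (s·A) = kg³·m⁸·s⁻⁷·A⁻¹.

kg³·m⁸·s⁻⁷·A⁻¹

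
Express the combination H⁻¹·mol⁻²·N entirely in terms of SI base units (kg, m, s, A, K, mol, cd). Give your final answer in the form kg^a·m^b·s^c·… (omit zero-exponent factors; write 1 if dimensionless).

H = kg·m²·s⁻²·A⁻².
So H⁻¹ = kg⁻¹·m⁻²·s²·A².
N = kg·m·s⁻².
Combining: H⁻¹·mol⁻²·N = (kg⁻¹·m⁻²·s²·A²) · mol⁻² · (kg·m·s⁻²) = m⁻¹·A²·mol⁻².

m⁻¹·A²·mol⁻²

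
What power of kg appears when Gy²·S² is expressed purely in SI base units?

-2

Gy = J/kg (absorbed dose = energy per mass),
    = m²·s⁻².
So Gy² = m⁴·s⁻⁴.
S = 1/Ω (conductance is reciprocal resistance),
    = kg⁻¹·m⁻²·s³·A².
So S² = kg⁻²·m⁻⁴·s⁶·A⁴.
Combining: Gy²·S² = (m⁴·s⁻⁴) · (kg⁻²·m⁻⁴·s⁶·A⁴) = kg⁻²·s²·A⁴.
The exponent of kg is -2.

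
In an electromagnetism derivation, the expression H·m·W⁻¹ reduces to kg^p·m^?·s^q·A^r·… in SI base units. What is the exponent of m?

H = Wb/A (inductance = flux per current),
    = kg·m²·s⁻²·A⁻².
W = J/s (power = energy per time),
    = kg·m²·s⁻³.
So W⁻¹ = kg⁻¹·m⁻²·s³.
Combining: H·m·W⁻¹ = (kg·m²·s⁻²·A⁻²) · m · (kg⁻¹·m⁻²·s³) = m·s·A⁻².
The exponent of m is 1.

1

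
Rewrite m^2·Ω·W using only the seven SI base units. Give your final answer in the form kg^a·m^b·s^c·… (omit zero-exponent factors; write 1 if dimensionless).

kg²·m⁶·s⁻⁶·A⁻²

Ω = kg·m²·s⁻³·A⁻².
W = kg·m²·s⁻³.
Combining: m²·Ω·W = m² · (kg·m²·s⁻³·A⁻²) · (kg·m²·s⁻³) = kg²·m⁶·s⁻⁶·A⁻².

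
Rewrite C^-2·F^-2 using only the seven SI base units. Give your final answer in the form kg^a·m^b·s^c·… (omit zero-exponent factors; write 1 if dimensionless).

kg²·m⁴·s⁻¹⁰·A⁻⁶

C = A·s = s·A (charge = current × time).
So C⁻² = s⁻²·A⁻².
F = C/V (capacitance = charge per voltage),
    = A·s/(kg·m²·s⁻³·A⁻¹) (substituting C and V),
    = kg⁻¹·m⁻²·s⁴·A².
So F⁻² = kg²·m⁴·s⁻⁸·A⁻⁴.
Combining: C⁻²·F⁻² = (s⁻²·A⁻²) · (kg²·m⁴·s⁻⁸·A⁻⁴) = kg²·m⁴·s⁻¹⁰·A⁻⁶.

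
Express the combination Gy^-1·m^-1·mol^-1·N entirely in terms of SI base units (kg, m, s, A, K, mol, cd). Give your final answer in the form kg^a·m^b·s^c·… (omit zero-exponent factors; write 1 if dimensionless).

Gy = J/kg (absorbed dose = energy per mass),
    = m²·s⁻².
So Gy⁻¹ = m⁻²·s².
N = kg·m/s² = kg·m·s⁻² (force = mass × acceleration).
Combining: Gy⁻¹·m⁻¹·mol⁻¹·N = (m⁻²·s²) · m⁻¹ · mol⁻¹ · (kg·m·s⁻²) = kg·m⁻²·mol⁻¹.

kg·m⁻²·mol⁻¹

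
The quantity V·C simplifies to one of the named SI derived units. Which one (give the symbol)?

J

V = W/A (potential = power per current),
    = kg·m²·s⁻³·A⁻¹.
C = A·s = s·A (charge = current × time).
Combining: V·C = (kg·m²·s⁻³·A⁻¹) · (s·A) = kg·m²·s⁻².
kg·m²·s⁻² is the base-SI form of the joule.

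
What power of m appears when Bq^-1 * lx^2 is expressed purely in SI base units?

Bq = 1/s = s⁻¹ (activity is decays per second).
So Bq⁻¹ = s.
lx = lm/m² (illuminance = luminous flux per area),
    = m⁻²·cd.
So lx² = m⁻⁴·cd².
Combining: Bq⁻¹·lx² = s · (m⁻⁴·cd²) = m⁻⁴·s·cd².
The exponent of m is -4.

-4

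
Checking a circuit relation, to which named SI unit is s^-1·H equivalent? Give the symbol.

H = kg·m²·s⁻²·A⁻².
Combining: s⁻¹·H = s⁻¹ · (kg·m²·s⁻²·A⁻²) = kg·m²·s⁻³·A⁻².
kg·m²·s⁻³·A⁻² is the base-SI form of the ohm.

Ω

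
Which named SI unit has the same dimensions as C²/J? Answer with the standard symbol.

F

C = A·s = s·A (charge = current × time).
So C² = s²·A².
J = N·m (work = force × distance),
    = kg·m²·s⁻².
So J⁻¹ = kg⁻¹·m⁻²·s².
Combining: C²·J⁻¹ = (s²·A²) · (kg⁻¹·m⁻²·s²) = kg⁻¹·m⁻²·s⁴·A².
kg⁻¹·m⁻²·s⁴·A² is the base-SI form of the farad.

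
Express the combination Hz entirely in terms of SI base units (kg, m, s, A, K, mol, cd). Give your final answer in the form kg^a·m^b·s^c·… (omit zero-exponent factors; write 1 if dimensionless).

Hz = s⁻¹.

s⁻¹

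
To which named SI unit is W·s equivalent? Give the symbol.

W = kg·m²·s⁻³.
Combining: W·s = (kg·m²·s⁻³) · s = kg·m²·s⁻².
kg·m²·s⁻² is the base-SI form of the joule.

J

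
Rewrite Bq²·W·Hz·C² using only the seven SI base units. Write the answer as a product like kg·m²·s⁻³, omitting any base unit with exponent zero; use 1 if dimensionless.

kg·m²·s⁻⁴·A²

Bq = 1/s = s⁻¹ (activity is decays per second).
So Bq² = s⁻².
W = J/s (power = energy per time),
    = kg·m²·s⁻³.
Hz = 1/s = s⁻¹ (frequency is cycles per second).
C = A·s = s·A (charge = current × time).
So C² = s²·A².
Combining: Bq²·W·Hz·C² = s⁻² · (kg·m²·s⁻³) · s⁻¹ · (s²·A²) = kg·m²·s⁻⁴·A².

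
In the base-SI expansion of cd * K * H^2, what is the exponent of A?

-4

H = Wb/A (inductance = flux per current),
    = kg·m²·s⁻²·A⁻².
So H² = kg²·m⁴·s⁻⁴·A⁻⁴.
Combining: cd·K·H² = cd · K · (kg²·m⁴·s⁻⁴·A⁻⁴) = kg²·m⁴·s⁻⁴·A⁻⁴·K·cd.
The exponent of A is -4.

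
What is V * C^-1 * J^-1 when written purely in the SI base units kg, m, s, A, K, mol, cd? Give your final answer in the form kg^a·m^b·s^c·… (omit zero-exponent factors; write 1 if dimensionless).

s⁻²·A⁻²

V = kg·m²·s⁻³·A⁻¹.
C = s·A.
So C⁻¹ = s⁻¹·A⁻¹.
J = kg·m²·s⁻².
So J⁻¹ = kg⁻¹·m⁻²·s².
Combining: V·C⁻¹·J⁻¹ = (kg·m²·s⁻³·A⁻¹) · (s⁻¹·A⁻¹) · (kg⁻¹·m⁻²·s²) = s⁻²·A⁻².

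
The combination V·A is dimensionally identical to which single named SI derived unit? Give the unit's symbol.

W

V = kg·m²·s⁻³·A⁻¹.
Combining: V·A = (kg·m²·s⁻³·A⁻¹) · A = kg·m²·s⁻³.
kg·m²·s⁻³ is the base-SI form of the watt.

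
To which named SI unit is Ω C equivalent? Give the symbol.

Wb

Ω = kg·m²·s⁻³·A⁻².
C = s·A.
Combining: Ω·C = (kg·m²·s⁻³·A⁻²) · (s·A) = kg·m²·s⁻²·A⁻¹.
kg·m²·s⁻²·A⁻¹ is the base-SI form of the weber.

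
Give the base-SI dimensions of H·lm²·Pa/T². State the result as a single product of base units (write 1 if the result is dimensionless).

H = Wb/A (inductance = flux per current),
    = kg·m²·s⁻²·A⁻².
T = Wb/m² (flux density = flux per area),
    = kg·s⁻²·A⁻¹.
So T⁻² = kg⁻²·s⁴·A².
lm = cd·sr = cd (luminous flux; sr is dimensionless).
So lm² = cd².
Pa = N/m² (pressure = force per area),
    = kg·m⁻¹·s⁻².
Combining: H·T⁻²·lm²·Pa = (kg·m²·s⁻²·A⁻²) · (kg⁻²·s⁴·A²) · cd² · (kg·m⁻¹·s⁻²) = m·cd².

m·cd²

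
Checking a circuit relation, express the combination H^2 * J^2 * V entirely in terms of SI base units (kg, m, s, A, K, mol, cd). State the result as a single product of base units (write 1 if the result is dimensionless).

kg⁵·m¹⁰·s⁻¹¹·A⁻⁵

H = Wb/A (inductance = flux per current),
    = kg·m²·s⁻²·A⁻².
So H² = kg²·m⁴·s⁻⁴·A⁻⁴.
J = N·m (work = force × distance),
    = kg·m²·s⁻².
So J² = kg²·m⁴·s⁻⁴.
V = W/A (potential = power per current),
    = kg·m²·s⁻³·A⁻¹.
Combining: H²·J²·V = (kg²·m⁴·s⁻⁴·A⁻⁴) · (kg²·m⁴·s⁻⁴) · (kg·m²·s⁻³·A⁻¹) = kg⁵·m¹⁰·s⁻¹¹·A⁻⁵.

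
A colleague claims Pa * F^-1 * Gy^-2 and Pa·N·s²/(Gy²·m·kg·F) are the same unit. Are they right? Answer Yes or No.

Left side:
  Pa = N/m² (pressure = force per area),
      = kg·m⁻¹·s⁻².
  F = C/V (capacitance = charge per voltage),
      = A·s/(kg·m²·s⁻³·A⁻¹) (substituting C and V),
      = kg⁻¹·m⁻²·s⁴·A².
  So F⁻¹ = kg·m²·s⁻⁴·A⁻².
  Gy = J/kg (absorbed dose = energy per mass),
      = m²·s⁻².
  So Gy⁻² = m⁻⁴·s⁴.
  Combining: Pa·F⁻¹·Gy⁻² = (kg·m⁻¹·s⁻²) · (kg·m²·s⁻⁴·A⁻²) · (m⁻⁴·s⁴) = kg²·m⁻³·s⁻²·A⁻².
Right side:
  Gy = J/kg (absorbed dose = energy per mass),
      = m²·s⁻².
  So Gy⁻² = m⁻⁴·s⁴.
  Pa = N/m² (pressure = force per area),
      = kg·m⁻¹·s⁻².
  F = C/V (capacitance = charge per voltage),
      = A·s/(kg·m²·s⁻³·A⁻¹) (substituting C and V),
      = kg⁻¹·m⁻²·s⁴·A².
  So F⁻¹ = kg·m²·s⁻⁴·A⁻².
  N = kg·m/s² = kg·m·s⁻² (force = mass × acceleration).
  Combining: Gy⁻²·m⁻¹·Pa·kg⁻¹·F⁻¹·N·s² = (m⁻⁴·s⁴) · m⁻¹ · (kg·m⁻¹·s⁻²) · kg⁻¹ · (kg·m²·s⁻⁴·A⁻²) · (kg·m·s⁻²) · s² = kg²·m⁻³·s⁻²·A⁻².
Both reduce to kg²·m⁻³·s⁻²·A⁻².

Yes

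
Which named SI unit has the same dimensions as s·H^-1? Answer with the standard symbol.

H = Wb/A (inductance = flux per current),
    = kg·m²·s⁻²·A⁻².
So H⁻¹ = kg⁻¹·m⁻²·s²·A².
Combining: s·H⁻¹ = s · (kg⁻¹·m⁻²·s²·A²) = kg⁻¹·m⁻²·s³·A².
kg⁻¹·m⁻²·s³·A² is the base-SI form of the siemens.

S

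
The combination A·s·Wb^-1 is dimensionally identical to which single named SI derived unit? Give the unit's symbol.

Wb = V·s (flux: a volt is a weber per second),
    = kg·m²·s⁻²·A⁻¹.
So Wb⁻¹ = kg⁻¹·m⁻²·s²·A.
Combining: A·s·Wb⁻¹ = A · s · (kg⁻¹·m⁻²·s²·A) = kg⁻¹·m⁻²·s³·A².
kg⁻¹·m⁻²·s³·A² is the base-SI form of the siemens.

S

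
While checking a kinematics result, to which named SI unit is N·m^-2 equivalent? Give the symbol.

Pa

N = kg·m·s⁻².
Combining: N·m⁻² = (kg·m·s⁻²) · m⁻² = kg·m⁻¹·s⁻².
kg·m⁻¹·s⁻² is the base-SI form of the pascal.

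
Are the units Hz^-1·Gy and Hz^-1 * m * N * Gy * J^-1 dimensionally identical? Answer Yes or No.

Left side:
  Hz = 1/s = s⁻¹ (frequency is cycles per second).
  So Hz⁻¹ = s.
  Gy = J/kg (absorbed dose = energy per mass),
      = m²·s⁻².
  Combining: Hz⁻¹·Gy = s · (m²·s⁻²) = m²·s⁻¹.
Right side:
  Hz = 1/s = s⁻¹ (frequency is cycles per second).
  So Hz⁻¹ = s.
  N = kg·m/s² = kg·m·s⁻² (force = mass × acceleration).
  Gy = J/kg (absorbed dose = energy per mass),
      = m²·s⁻².
  J = N·m (work = force × distance),
      = kg·m²·s⁻².
  So J⁻¹ = kg⁻¹·m⁻²·s².
  Combining: Hz⁻¹·m·N·Gy·J⁻¹ = s · m · (kg·m·s⁻²) · (m²·s⁻²) · (kg⁻¹·m⁻²·s²) = m²·s⁻¹.
Both reduce to m²·s⁻¹.

Yes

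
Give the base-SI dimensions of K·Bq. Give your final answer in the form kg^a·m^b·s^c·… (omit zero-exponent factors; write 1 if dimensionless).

s⁻¹·K

Bq = 1/s = s⁻¹ (activity is decays per second).
Combining: K·Bq = K · s⁻¹ = s⁻¹·K.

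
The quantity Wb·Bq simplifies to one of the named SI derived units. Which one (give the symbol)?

V

Wb = V·s (flux: a volt is a weber per second),
    = kg·m²·s⁻²·A⁻¹.
Bq = 1/s = s⁻¹ (activity is decays per second).
Combining: Wb·Bq = (kg·m²·s⁻²·A⁻¹) · s⁻¹ = kg·m²·s⁻³·A⁻¹.
kg·m²·s⁻³·A⁻¹ is the base-SI form of the volt.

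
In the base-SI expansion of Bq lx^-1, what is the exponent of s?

Bq = s⁻¹.
lx = m⁻²·cd.
So lx⁻¹ = m²·cd⁻¹.
Combining: Bq·lx⁻¹ = s⁻¹ · (m²·cd⁻¹) = m²·s⁻¹·cd⁻¹.
The exponent of s is -1.

-1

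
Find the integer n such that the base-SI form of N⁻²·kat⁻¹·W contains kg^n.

N = kg·m/s² = kg·m·s⁻² (force = mass × acceleration).
So N⁻² = kg⁻²·m⁻²·s⁴.
kat = mol/s = s⁻¹·mol (catalytic activity).
So kat⁻¹ = s·mol⁻¹.
W = J/s (power = energy per time),
    = kg·m²·s⁻³.
Combining: N⁻²·kat⁻¹·W = (kg⁻²·m⁻²·s⁴) · (s·mol⁻¹) · (kg·m²·s⁻³) = kg⁻¹·s²·mol⁻¹.
The exponent of kg is -1.

-1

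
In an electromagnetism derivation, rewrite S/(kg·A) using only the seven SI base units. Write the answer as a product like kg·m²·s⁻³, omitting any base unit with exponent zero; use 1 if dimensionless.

kg⁻²·m⁻²·s³·A

S = 1/Ω (conductance is reciprocal resistance),
    = kg⁻¹·m⁻²·s³·A².
Combining: S·kg⁻¹·A⁻¹ = (kg⁻¹·m⁻²·s³·A²) · kg⁻¹ · A⁻¹ = kg⁻²·m⁻²·s³·A.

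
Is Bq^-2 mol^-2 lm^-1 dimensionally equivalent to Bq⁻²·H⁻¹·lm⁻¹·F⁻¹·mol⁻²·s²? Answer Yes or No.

Left side:
  Bq = 1/s = s⁻¹ (activity is decays per second).
  So Bq⁻² = s².
  lm = cd·sr = cd (luminous flux; sr is dimensionless).
  So lm⁻¹ = cd⁻¹.
  Combining: Bq⁻²·mol⁻²·lm⁻¹ = s² · mol⁻² · cd⁻¹ = s²·mol⁻²·cd⁻¹.
Right side:
  Bq = s⁻¹.
  So Bq⁻² = s².
  H = kg·m²·s⁻²·A⁻².
  So H⁻¹ = kg⁻¹·m⁻²·s²·A².
  lm = cd.
  So lm⁻¹ = cd⁻¹.
  F = kg⁻¹·m⁻²·s⁴·A².
  So F⁻¹ = kg·m²·s⁻⁴·A⁻².
  Combining: Bq⁻²·H⁻¹·lm⁻¹·F⁻¹·mol⁻²·s² = s² · (kg⁻¹·m⁻²·s²·A²) · cd⁻¹ · (kg·m²·s⁻⁴·A⁻²) · mol⁻² · s² = s²·mol⁻²·cd⁻¹.
Both reduce to s²·mol⁻²·cd⁻¹.

Yes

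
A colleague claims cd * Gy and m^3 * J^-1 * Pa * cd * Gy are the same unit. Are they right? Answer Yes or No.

Left side:
  Gy = J/kg (absorbed dose = energy per mass),
      = m²·s⁻².
  Combining: cd·Gy = cd · (m²·s⁻²) = m²·s⁻²·cd.
Right side:
  J = N·m (work = force × distance),
      = kg·m²·s⁻².
  So J⁻¹ = kg⁻¹·m⁻²·s².
  Pa = N/m² (pressure = force per area),
      = kg·m⁻¹·s⁻².
  Gy = J/kg (absorbed dose = energy per mass),
      = m²·s⁻².
  Combining: m³·J⁻¹·Pa·cd·Gy = m³ · (kg⁻¹·m⁻²·s²) · (kg·m⁻¹·s⁻²) · cd · (m²·s⁻²) = m²·s⁻²·cd.
Both reduce to m²·s⁻²·cd.

Yes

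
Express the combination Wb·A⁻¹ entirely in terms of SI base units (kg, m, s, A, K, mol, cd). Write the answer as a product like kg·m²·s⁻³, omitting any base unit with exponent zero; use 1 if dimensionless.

Wb = kg·m²·s⁻²·A⁻¹.
Combining: Wb·A⁻¹ = (kg·m²·s⁻²·A⁻¹) · A⁻¹ = kg·m²·s⁻²·A⁻².

kg·m²·s⁻²·A⁻²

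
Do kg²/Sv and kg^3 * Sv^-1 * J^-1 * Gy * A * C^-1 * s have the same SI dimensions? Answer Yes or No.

Yes

Left side:
  Sv = J/kg (equivalent dose = energy per mass),
      = m²·s⁻².
  So Sv⁻¹ = m⁻²·s².
  Combining: kg²·Sv⁻¹ = kg² · (m⁻²·s²) = kg²·m⁻²·s².
Right side:
  Sv = J/kg (equivalent dose = energy per mass),
      = m²·s⁻².
  So Sv⁻¹ = m⁻²·s².
  J = N·m (work = force × distance),
      = kg·m²·s⁻².
  So J⁻¹ = kg⁻¹·m⁻²·s².
  Gy = J/kg (absorbed dose = energy per mass),
      = m²·s⁻².
  C = A·s = s·A (charge = current × time).
  So C⁻¹ = s⁻¹·A⁻¹.
  Combining: kg³·Sv⁻¹·J⁻¹·Gy·A·C⁻¹·s = kg³ · (m⁻²·s²) · (kg⁻¹·m⁻²·s²) · (m²·s⁻²) · A · (s⁻¹·A⁻¹) · s = kg²·m⁻²·s².
Both reduce to kg²·m⁻²·s².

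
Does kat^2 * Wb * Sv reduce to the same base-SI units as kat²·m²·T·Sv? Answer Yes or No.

Left side:
  kat = s⁻¹·mol.
  So kat² = s⁻²·mol².
  Wb = kg·m²·s⁻²·A⁻¹.
  Sv = m²·s⁻².
  Combining: kat²·Wb·Sv = (s⁻²·mol²) · (kg·m²·s⁻²·A⁻¹) · (m²·s⁻²) = kg·m⁴·s⁻⁶·A⁻¹·mol².
Right side:
  kat = mol/s = s⁻¹·mol (catalytic activity).
  So kat² = s⁻²·mol².
  T = Wb/m² (flux density = flux per area),
      = kg·s⁻²·A⁻¹.
  Sv = J/kg (equivalent dose = energy per mass),
      = m²·s⁻².
  Combining: kat²·m²·T·Sv = (s⁻²·mol²) · m² · (kg·s⁻²·A⁻¹) · (m²·s⁻²) = kg·m⁴·s⁻⁶·A⁻¹·mol².
Both reduce to kg·m⁴·s⁻⁶·A⁻¹·mol².

Yes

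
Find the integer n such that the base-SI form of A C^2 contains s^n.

C = s·A.
So C² = s²·A².
Combining: A·C² = A · (s²·A²) = s²·A³.
The exponent of s is 2.

2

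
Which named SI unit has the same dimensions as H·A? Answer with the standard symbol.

Wb

H = kg·m²·s⁻²·A⁻².
Combining: H·A = (kg·m²·s⁻²·A⁻²) · A = kg·m²·s⁻²·A⁻¹.
kg·m²·s⁻²·A⁻¹ is the base-SI form of the weber.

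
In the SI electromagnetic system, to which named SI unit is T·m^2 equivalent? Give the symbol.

T = kg·s⁻²·A⁻¹.
Combining: T·m² = (kg·s⁻²·A⁻¹) · m² = kg·m²·s⁻²·A⁻¹.
kg·m²·s⁻²·A⁻¹ is the base-SI form of the weber.

Wb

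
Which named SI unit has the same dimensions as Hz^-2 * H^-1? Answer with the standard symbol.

Hz = s⁻¹.
So Hz⁻² = s².
H = kg·m²·s⁻²·A⁻².
So H⁻¹ = kg⁻¹·m⁻²·s²·A².
Combining: Hz⁻²·H⁻¹ = s² · (kg⁻¹·m⁻²·s²·A²) = kg⁻¹·m⁻²·s⁴·A².
kg⁻¹·m⁻²·s⁴·A² is the base-SI form of the farad.

F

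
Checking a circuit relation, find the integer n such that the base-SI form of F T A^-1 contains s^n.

F = C/V (capacitance = charge per voltage),
    = A·s/(kg·m²·s⁻³·A⁻¹) (substituting C and V),
    = kg⁻¹·m⁻²·s⁴·A².
T = Wb/m² (flux density = flux per area),
    = kg·s⁻²·A⁻¹.
Combining: F·T·A⁻¹ = (kg⁻¹·m⁻²·s⁴·A²) · (kg·s⁻²·A⁻¹) · A⁻¹ = m⁻²·s².
The exponent of s is 2.

2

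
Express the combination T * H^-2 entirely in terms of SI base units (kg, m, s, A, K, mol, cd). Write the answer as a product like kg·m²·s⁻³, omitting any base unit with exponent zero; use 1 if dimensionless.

kg⁻¹·m⁻⁴·s²·A³

T = Wb/m² (flux density = flux per area),
    = kg·s⁻²·A⁻¹.
H = Wb/A (inductance = flux per current),
    = kg·m²·s⁻²·A⁻².
So H⁻² = kg⁻²·m⁻⁴·s⁴·A⁴.
Combining: T·H⁻² = (kg·s⁻²·A⁻¹) · (kg⁻²·m⁻⁴·s⁴·A⁴) = kg⁻¹·m⁻⁴·s²·A³.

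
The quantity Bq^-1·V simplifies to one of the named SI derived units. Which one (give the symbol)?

Wb

Bq = 1/s = s⁻¹ (activity is decays per second).
So Bq⁻¹ = s.
V = W/A (potential = power per current),
    = kg·m²·s⁻³·A⁻¹.
Combining: Bq⁻¹·V = s · (kg·m²·s⁻³·A⁻¹) = kg·m²·s⁻²·A⁻¹.
kg·m²·s⁻²·A⁻¹ is the base-SI form of the weber.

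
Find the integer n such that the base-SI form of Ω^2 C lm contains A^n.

-3

Ω = V/A (resistance = voltage per current),
    = kg·m²·s⁻³·A⁻².
So Ω² = kg²·m⁴·s⁻⁶·A⁻⁴.
C = A·s = s·A (charge = current × time).
lm = cd·sr = cd (luminous flux; sr is dimensionless).
Combining: Ω²·C·lm = (kg²·m⁴·s⁻⁶·A⁻⁴) · (s·A) · cd = kg²·m⁴·s⁻⁵·A⁻³·cd.
The exponent of A is -3.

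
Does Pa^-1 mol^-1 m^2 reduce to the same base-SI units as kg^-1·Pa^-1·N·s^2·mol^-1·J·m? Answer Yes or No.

No

Left side:
  Pa = N/m² (pressure = force per area),
      = kg·m⁻¹·s⁻².
  So Pa⁻¹ = kg⁻¹·m·s².
  Combining: Pa⁻¹·mol⁻¹·m² = (kg⁻¹·m·s²) · mol⁻¹ · m² = kg⁻¹·m³·s²·mol⁻¹.
Right side:
  Pa = N/m² (pressure = force per area),
      = kg·m⁻¹·s⁻².
  So Pa⁻¹ = kg⁻¹·m·s².
  N = kg·m/s² = kg·m·s⁻² (force = mass × acceleration).
  J = N·m (work = force × distance),
      = kg·m²·s⁻².
  Combining: kg⁻¹·Pa⁻¹·N·s²·mol⁻¹·J·m = kg⁻¹ · (kg⁻¹·m·s²) · (kg·m·s⁻²) · s² · mol⁻¹ · (kg·m²·s⁻²) · m = m⁵·mol⁻¹.
Left is kg⁻¹·m³·s²·mol⁻¹; right is m⁵·mol⁻¹ — different.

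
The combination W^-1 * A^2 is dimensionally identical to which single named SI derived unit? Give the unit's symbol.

S

W = kg·m²·s⁻³.
So W⁻¹ = kg⁻¹·m⁻²·s³.
Combining: W⁻¹·A² = (kg⁻¹·m⁻²·s³) · A² = kg⁻¹·m⁻²·s³·A².
kg⁻¹·m⁻²·s³·A² is the base-SI form of the siemens.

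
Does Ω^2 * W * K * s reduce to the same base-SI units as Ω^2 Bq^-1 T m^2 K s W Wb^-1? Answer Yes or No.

Left side:
  Ω = V/A (resistance = voltage per current),
      = kg·m²·s⁻³·A⁻².
  So Ω² = kg²·m⁴·s⁻⁶·A⁻⁴.
  W = J/s (power = energy per time),
      = kg·m²·s⁻³.
  Combining: Ω²·W·K·s = (kg²·m⁴·s⁻⁶·A⁻⁴) · (kg·m²·s⁻³) · K · s = kg³·m⁶·s⁻⁸·A⁻⁴·K.
Right side:
  Ω = V/A (resistance = voltage per current),
      = kg·m²·s⁻³·A⁻².
  So Ω² = kg²·m⁴·s⁻⁶·A⁻⁴.
  Bq = 1/s = s⁻¹ (activity is decays per second).
  So Bq⁻¹ = s.
  T = Wb/m² (flux density = flux per area),
      = kg·s⁻²·A⁻¹.
  W = J/s (power = energy per time),
      = kg·m²·s⁻³.
  Wb = V·s (flux: a volt is a weber per second),
      = kg·m²·s⁻²·A⁻¹.
  So Wb⁻¹ = kg⁻¹·m⁻²·s²·A.
  Combining: Ω²·Bq⁻¹·T·m²·K·s·W·Wb⁻¹ = (kg²·m⁴·s⁻⁶·A⁻⁴) · s · (kg·s⁻²·A⁻¹) · m² · K · s · (kg·m²·s⁻³) · (kg⁻¹·m⁻²·s²·A) = kg³·m⁶·s⁻⁷·A⁻⁴·K.
Left is kg³·m⁶·s⁻⁸·A⁻⁴·K; right is kg³·m⁶·s⁻⁷·A⁻⁴·K — different.

No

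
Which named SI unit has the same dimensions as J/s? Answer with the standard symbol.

J = kg·m²·s⁻².
Combining: s⁻¹·J = s⁻¹ · (kg·m²·s⁻²) = kg·m²·s⁻³.
kg·m²·s⁻³ is the base-SI form of the watt.

W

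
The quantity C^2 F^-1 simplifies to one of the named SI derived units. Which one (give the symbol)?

C = A·s = s·A (charge = current × time).
So C² = s²·A².
F = C/V (capacitance = charge per voltage),
    = A·s/(kg·m²·s⁻³·A⁻¹) (substituting C and V),
    = kg⁻¹·m⁻²·s⁴·A².
So F⁻¹ = kg·m²·s⁻⁴·A⁻².
Combining: C²·F⁻¹ = (s²·A²) · (kg·m²·s⁻⁴·A⁻²) = kg·m²·s⁻².
kg·m²·s⁻² is the base-SI form of the joule.

J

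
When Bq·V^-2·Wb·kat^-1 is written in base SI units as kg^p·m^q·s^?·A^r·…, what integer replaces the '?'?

4

Bq = s⁻¹.
V = kg·m²·s⁻³·A⁻¹.
So V⁻² = kg⁻²·m⁻⁴·s⁶·A².
Wb = kg·m²·s⁻²·A⁻¹.
kat = s⁻¹·mol.
So kat⁻¹ = s·mol⁻¹.
Combining: Bq·V⁻²·Wb·kat⁻¹ = s⁻¹ · (kg⁻²·m⁻⁴·s⁶·A²) · (kg·m²·s⁻²·A⁻¹) · (s·mol⁻¹) = kg⁻¹·m⁻²·s⁴·A·mol⁻¹.
The exponent of s is 4.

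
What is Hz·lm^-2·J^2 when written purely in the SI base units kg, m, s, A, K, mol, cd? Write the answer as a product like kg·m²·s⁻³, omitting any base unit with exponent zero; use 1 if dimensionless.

Hz = 1/s = s⁻¹ (frequency is cycles per second).
lm = cd·sr = cd (luminous flux; sr is dimensionless).
So lm⁻² = cd⁻².
J = N·m (work = force × distance),
    = kg·m²·s⁻².
So J² = kg²·m⁴·s⁻⁴.
Combining: Hz·lm⁻²·J² = s⁻¹ · cd⁻² · (kg²·m⁴·s⁻⁴) = kg²·m⁴·s⁻⁵·cd⁻².

kg²·m⁴·s⁻⁵·cd⁻²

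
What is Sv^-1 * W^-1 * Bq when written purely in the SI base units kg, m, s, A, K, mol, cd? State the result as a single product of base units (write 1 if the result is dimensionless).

kg⁻¹·m⁻⁴·s⁴

Sv = m²·s⁻².
So Sv⁻¹ = m⁻²·s².
W = kg·m²·s⁻³.
So W⁻¹ = kg⁻¹·m⁻²·s³.
Bq = s⁻¹.
Combining: Sv⁻¹·W⁻¹·Bq = (m⁻²·s²) · (kg⁻¹·m⁻²·s³) · s⁻¹ = kg⁻¹·m⁻⁴·s⁴.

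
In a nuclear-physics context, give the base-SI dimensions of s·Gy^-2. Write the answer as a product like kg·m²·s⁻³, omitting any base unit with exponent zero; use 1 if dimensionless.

m⁻⁴·s⁵

Gy = J/kg (absorbed dose = energy per mass),
    = m²·s⁻².
So Gy⁻² = m⁻⁴·s⁴.
Combining: s·Gy⁻² = s · (m⁻⁴·s⁴) = m⁻⁴·s⁵.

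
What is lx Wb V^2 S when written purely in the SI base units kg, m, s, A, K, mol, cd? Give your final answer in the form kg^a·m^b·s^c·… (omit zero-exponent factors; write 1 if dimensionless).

kg²·m²·s⁻⁵·A⁻¹·cd

lx = lm/m² (illuminance = luminous flux per area),
    = m⁻²·cd.
Wb = V·s (flux: a volt is a weber per second),
    = kg·m²·s⁻²·A⁻¹.
V = W/A (potential = power per current),
    = kg·m²·s⁻³·A⁻¹.
So V² = kg²·m⁴·s⁻⁶·A⁻².
S = 1/Ω (conductance is reciprocal resistance),
    = kg⁻¹·m⁻²·s³·A².
Combining: lx·Wb·V²·S = (m⁻²·cd) · (kg·m²·s⁻²·A⁻¹) · (kg²·m⁴·s⁻⁶·A⁻²) · (kg⁻¹·m⁻²·s³·A²) = kg²·m²·s⁻⁵·A⁻¹·cd.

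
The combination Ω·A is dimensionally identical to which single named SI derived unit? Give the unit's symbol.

V

Ω = V/A (resistance = voltage per current),
    = kg·m²·s⁻³·A⁻².
Combining: Ω·A = (kg·m²·s⁻³·A⁻²) · A = kg·m²·s⁻³·A⁻¹.
kg·m²·s⁻³·A⁻¹ is the base-SI form of the volt.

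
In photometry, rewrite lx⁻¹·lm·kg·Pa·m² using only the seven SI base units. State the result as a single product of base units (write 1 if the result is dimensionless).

kg²·m³·s⁻²

lx = m⁻²·cd.
So lx⁻¹ = m²·cd⁻¹.
lm = cd.
Pa = kg·m⁻¹·s⁻².
Combining: lx⁻¹·lm·kg·Pa·m² = (m²·cd⁻¹) · cd · kg · (kg·m⁻¹·s⁻²) · m² = kg²·m³·s⁻².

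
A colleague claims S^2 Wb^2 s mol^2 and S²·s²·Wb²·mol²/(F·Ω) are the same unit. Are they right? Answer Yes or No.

Yes

Left side:
  S = 1/Ω (conductance is reciprocal resistance),
      = kg⁻¹·m⁻²·s³·A².
  So S² = kg⁻²·m⁻⁴·s⁶·A⁴.
  Wb = V·s (flux: a volt is a weber per second),
      = kg·m²·s⁻²·A⁻¹.
  So Wb² = kg²·m⁴·s⁻⁴·A⁻².
  Combining: S²·Wb²·s·mol² = (kg⁻²·m⁻⁴·s⁶·A⁴) · (kg²·m⁴·s⁻⁴·A⁻²) · s · mol² = s³·A²·mol².
Right side:
  F = C/V (capacitance = charge per voltage),
      = A·s/(kg·m²·s⁻³·A⁻¹) (substituting C and V),
      = kg⁻¹·m⁻²·s⁴·A².
  So F⁻¹ = kg·m²·s⁻⁴·A⁻².
  S = 1/Ω (conductance is reciprocal resistance),
      = kg⁻¹·m⁻²·s³·A².
  So S² = kg⁻²·m⁻⁴·s⁶·A⁴.
  Ω = V/A (resistance = voltage per current),
      = kg·m²·s⁻³·A⁻².
  So Ω⁻¹ = kg⁻¹·m⁻²·s³·A².
  Wb = V·s (flux: a volt is a weber per second),
      = kg·m²·s⁻²·A⁻¹.
  So Wb² = kg²·m⁴·s⁻⁴·A⁻².
  Combining: F⁻¹·S²·Ω⁻¹·s²·Wb²·mol² = (kg·m²·s⁻⁴·A⁻²) · (kg⁻²·m⁻⁴·s⁶·A⁴) · (kg⁻¹·m⁻²·s³·A²) · s² · (kg²·m⁴·s⁻⁴·A⁻²) · mol² = s³·A²·mol².
Both reduce to s³·A²·mol².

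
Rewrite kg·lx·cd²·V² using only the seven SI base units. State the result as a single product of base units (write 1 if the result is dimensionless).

kg³·m²·s⁻⁶·A⁻²·cd³

lx = lm/m² (illuminance = luminous flux per area),
    = m⁻²·cd.
V = W/A (potential = power per current),
    = kg·m²·s⁻³·A⁻¹.
So V² = kg²·m⁴·s⁻⁶·A⁻².
Combining: kg·lx·cd²·V² = kg · (m⁻²·cd) · cd² · (kg²·m⁴·s⁻⁶·A⁻²) = kg³·m²·s⁻⁶·A⁻²·cd³.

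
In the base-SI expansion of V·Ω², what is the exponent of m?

V = W/A (potential = power per current),
    = kg·m²·s⁻³·A⁻¹.
Ω = V/A (resistance = voltage per current),
    = kg·m²·s⁻³·A⁻².
So Ω² = kg²·m⁴·s⁻⁶·A⁻⁴.
Combining: V·Ω² = (kg·m²·s⁻³·A⁻¹) · (kg²·m⁴·s⁻⁶·A⁻⁴) = kg³·m⁶·s⁻⁹·A⁻⁵.
The exponent of m is 6.

6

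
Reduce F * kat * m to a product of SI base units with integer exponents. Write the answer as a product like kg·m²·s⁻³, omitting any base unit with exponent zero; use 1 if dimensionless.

F = C/V (capacitance = charge per voltage),
    = A·s/(kg·m²·s⁻³·A⁻¹) (substituting C and V),
    = kg⁻¹·m⁻²·s⁴·A².
kat = mol/s = s⁻¹·mol (catalytic activity).
Combining: F·kat·m = (kg⁻¹·m⁻²·s⁴·A²) · (s⁻¹·mol) · m = kg⁻¹·m⁻¹·s³·A²·mol.

kg⁻¹·m⁻¹·s³·A²·mol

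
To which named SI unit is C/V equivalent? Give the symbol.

F

V = kg·m²·s⁻³·A⁻¹.
So V⁻¹ = kg⁻¹·m⁻²·s³·A.
C = s·A.
Combining: V⁻¹·C = (kg⁻¹·m⁻²·s³·A) · (s·A) = kg⁻¹·m⁻²·s⁴·A².
kg⁻¹·m⁻²·s⁴·A² is the base-SI form of the farad.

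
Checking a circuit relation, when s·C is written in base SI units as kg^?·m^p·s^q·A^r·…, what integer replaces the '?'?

C = A·s = s·A (charge = current × time).
Combining: s·C = s · (s·A) = s²·A.
The exponent of kg is 0.

0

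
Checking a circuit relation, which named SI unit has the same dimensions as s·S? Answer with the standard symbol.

F

S = 1/Ω (conductance is reciprocal resistance),
    = kg⁻¹·m⁻²·s³·A².
Combining: s·S = s · (kg⁻¹·m⁻²·s³·A²) = kg⁻¹·m⁻²·s⁴·A².
kg⁻¹·m⁻²·s⁴·A² is the base-SI form of the farad.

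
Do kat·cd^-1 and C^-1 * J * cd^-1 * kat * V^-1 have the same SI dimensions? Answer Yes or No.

Left side:
  kat = mol/s = s⁻¹·mol (catalytic activity).
  Combining: kat·cd⁻¹ = (s⁻¹·mol) · cd⁻¹ = s⁻¹·mol·cd⁻¹.
Right side:
  C = A·s = s·A (charge = current × time).
  So C⁻¹ = s⁻¹·A⁻¹.
  J = N·m (work = force × distance),
      = kg·m²·s⁻².
  kat = mol/s = s⁻¹·mol (catalytic activity).
  V = W/A (potential = power per current),
      = kg·m²·s⁻³·A⁻¹.
  So V⁻¹ = kg⁻¹·m⁻²·s³·A.
  Combining: C⁻¹·J·cd⁻¹·kat·V⁻¹ = (s⁻¹·A⁻¹) · (kg·m²·s⁻²) · cd⁻¹ · (s⁻¹·mol) · (kg⁻¹·m⁻²·s³·A) = s⁻¹·mol·cd⁻¹.
Both reduce to s⁻¹·mol·cd⁻¹.

Yes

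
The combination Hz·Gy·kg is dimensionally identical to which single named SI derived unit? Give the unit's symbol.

W

Hz = 1/s = s⁻¹ (frequency is cycles per second).
Gy = J/kg (absorbed dose = energy per mass),
    = m²·s⁻².
Combining: Hz·Gy·kg = s⁻¹ · (m²·s⁻²) · kg = kg·m²·s⁻³.
kg·m²·s⁻³ is the base-SI form of the watt.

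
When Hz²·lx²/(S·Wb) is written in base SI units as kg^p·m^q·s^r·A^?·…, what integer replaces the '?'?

Hz = 1/s = s⁻¹ (frequency is cycles per second).
So Hz² = s⁻².
lx = lm/m² (illuminance = luminous flux per area),
    = m⁻²·cd.
So lx² = m⁻⁴·cd².
S = 1/Ω (conductance is reciprocal resistance),
    = kg⁻¹·m⁻²·s³·A².
So S⁻¹ = kg·m²·s⁻³·A⁻².
Wb = V·s (flux: a volt is a weber per second),
    = kg·m²·s⁻²·A⁻¹.
So Wb⁻¹ = kg⁻¹·m⁻²·s²·A.
Combining: Hz²·lx²·S⁻¹·Wb⁻¹ = s⁻² · (m⁻⁴·cd²) · (kg·m²·s⁻³·A⁻²) · (kg⁻¹·m⁻²·s²·A) = m⁻⁴·s⁻³·A⁻¹·cd².
The exponent of A is -1.

-1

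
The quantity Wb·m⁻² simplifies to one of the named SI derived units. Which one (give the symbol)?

T

Wb = kg·m²·s⁻²·A⁻¹.
Combining: Wb·m⁻² = (kg·m²·s⁻²·A⁻¹) · m⁻² = kg·s⁻²·A⁻¹.
kg·s⁻²·A⁻¹ is the base-SI form of the tesla.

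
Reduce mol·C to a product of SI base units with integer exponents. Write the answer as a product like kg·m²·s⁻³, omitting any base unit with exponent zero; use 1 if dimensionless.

C = A·s = s·A (charge = current × time).
Combining: mol·C = mol · (s·A) = s·A·mol.

s·A·mol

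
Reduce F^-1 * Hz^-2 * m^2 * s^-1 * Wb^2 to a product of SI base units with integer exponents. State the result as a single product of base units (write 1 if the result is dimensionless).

F = C/V (capacitance = charge per voltage),
    = A·s/(kg·m²·s⁻³·A⁻¹) (substituting C and V),
    = kg⁻¹·m⁻²·s⁴·A².
So F⁻¹ = kg·m²·s⁻⁴·A⁻².
Hz = 1/s = s⁻¹ (frequency is cycles per second).
So Hz⁻² = s².
Wb = V·s (flux: a volt is a weber per second),
    = kg·m²·s⁻²·A⁻¹.
So Wb² = kg²·m⁴·s⁻⁴·A⁻².
Combining: F⁻¹·Hz⁻²·m²·s⁻¹·Wb² = (kg·m²·s⁻⁴·A⁻²) · s² · m² · s⁻¹ · (kg²·m⁴·s⁻⁴·A⁻²) = kg³·m⁸·s⁻⁷·A⁻⁴.

kg³·m⁸·s⁻⁷·A⁻⁴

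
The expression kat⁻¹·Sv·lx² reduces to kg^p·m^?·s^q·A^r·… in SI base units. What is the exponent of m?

-2

kat = s⁻¹·mol.
So kat⁻¹ = s·mol⁻¹.
Sv = m²·s⁻².
lx = m⁻²·cd.
So lx² = m⁻⁴·cd².
Combining: kat⁻¹·Sv·lx² = (s·mol⁻¹) · (m²·s⁻²) · (m⁻⁴·cd²) = m⁻²·s⁻¹·mol⁻¹·cd².
The exponent of m is -2.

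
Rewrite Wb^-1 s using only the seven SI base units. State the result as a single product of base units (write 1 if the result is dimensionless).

kg⁻¹·m⁻²·s³·A

Wb = V·s (flux: a volt is a weber per second),
    = kg·m²·s⁻²·A⁻¹.
So Wb⁻¹ = kg⁻¹·m⁻²·s²·A.
Combining: Wb⁻¹·s = (kg⁻¹·m⁻²·s²·A) · s = kg⁻¹·m⁻²·s³·A.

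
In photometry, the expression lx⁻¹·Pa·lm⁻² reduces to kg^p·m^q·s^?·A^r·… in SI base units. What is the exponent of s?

-2

lx = m⁻²·cd.
So lx⁻¹ = m²·cd⁻¹.
Pa = kg·m⁻¹·s⁻².
lm = cd.
So lm⁻² = cd⁻².
Combining: lx⁻¹·Pa·lm⁻² = (m²·cd⁻¹) · (kg·m⁻¹·s⁻²) · cd⁻² = kg·m·s⁻²·cd⁻³.
The exponent of s is -2.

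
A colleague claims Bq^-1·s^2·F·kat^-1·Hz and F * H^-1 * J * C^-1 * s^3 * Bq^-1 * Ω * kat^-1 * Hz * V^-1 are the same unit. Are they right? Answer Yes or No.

Yes

Left side:
  Bq = 1/s = s⁻¹ (activity is decays per second).
  So Bq⁻¹ = s.
  F = C/V (capacitance = charge per voltage),
      = A·s/(kg·m²·s⁻³·A⁻¹) (substituting C and V),
      = kg⁻¹·m⁻²·s⁴·A².
  kat = mol/s = s⁻¹·mol (catalytic activity).
  So kat⁻¹ = s·mol⁻¹.
  Hz = 1/s = s⁻¹ (frequency is cycles per second).
  Combining: Bq⁻¹·s²·F·kat⁻¹·Hz = s · s² · (kg⁻¹·m⁻²·s⁴·A²) · (s·mol⁻¹) · s⁻¹ = kg⁻¹·m⁻²·s⁷·A²·mol⁻¹.
Right side:
  F = C/V (capacitance = charge per voltage),
      = A·s/(kg·m²·s⁻³·A⁻¹) (substituting C and V),
      = kg⁻¹·m⁻²·s⁴·A².
  H = Wb/A (inductance = flux per current),
      = kg·m²·s⁻²·A⁻².
  So H⁻¹ = kg⁻¹·m⁻²·s²·A².
  J = N·m (work = force × distance),
      = kg·m²·s⁻².
  C = A·s = s·A (charge = current × time).
  So C⁻¹ = s⁻¹·A⁻¹.
  Bq = 1/s = s⁻¹ (activity is decays per second).
  So Bq⁻¹ = s.
  Ω = V/A (resistance = voltage per current),
      = kg·m²·s⁻³·A⁻².
  kat = mol/s = s⁻¹·mol (catalytic activity).
  So kat⁻¹ = s·mol⁻¹.
  Hz = 1/s = s⁻¹ (frequency is cycles per second).
  V = W/A (potential = power per current),
      = kg·m²·s⁻³·A⁻¹.
  So V⁻¹ = kg⁻¹·m⁻²·s³·A.
  Combining: F·H⁻¹·J·C⁻¹·s³·Bq⁻¹·Ω·kat⁻¹·Hz·V⁻¹ = (kg⁻¹·m⁻²·s⁴·A²) · (kg⁻¹·m⁻²·s²·A²) · (kg·m²·s⁻²) · (s⁻¹·A⁻¹) · s³ · s · (kg·m²·s⁻³·A⁻²) · (s·mol⁻¹) · s⁻¹ · (kg⁻¹·m⁻²·s³·A) = kg⁻¹·m⁻²·s⁷·A²·mol⁻¹.
Both reduce to kg⁻¹·m⁻²·s⁷·A²·mol⁻¹.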